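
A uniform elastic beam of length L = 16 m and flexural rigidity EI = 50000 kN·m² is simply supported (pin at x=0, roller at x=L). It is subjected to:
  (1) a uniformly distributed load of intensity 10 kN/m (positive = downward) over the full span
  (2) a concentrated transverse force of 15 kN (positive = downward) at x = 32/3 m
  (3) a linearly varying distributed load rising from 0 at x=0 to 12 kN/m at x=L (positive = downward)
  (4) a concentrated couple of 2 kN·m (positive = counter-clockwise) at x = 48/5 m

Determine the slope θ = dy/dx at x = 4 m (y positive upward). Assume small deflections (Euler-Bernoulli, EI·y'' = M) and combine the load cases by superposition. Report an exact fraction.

Load 1 — uniform load w=10 kN/m over full span:
  θ_1 = -w(L³-6Lx²+4x³)/(24EI) = -10·(16³-6·16·4²+4·4³)/(24·50000) = -44/1875 rad
Load 2 — point force P=15 kN at a=32/3 m (b=L-a=16/3):
  θ_2 = -Pb(L²-b²-3x²)/(6LEI)  [x≤a] = -15·(16/3)·(16²-(16/3)²-3·4²)/(6·16·50000) = -101/33750 rad
Load 3 — triangular load w₀=12 kN/m (0→w₀ over full span):
  θ_3 = -w₀(7L⁴-30L²x²+15x⁴)/(360LEI) = -12·(7·16⁴-30·16²·4²+15·4⁴)/(360·16·50000) = -1327/93750 rad
Load 4 — applied couple M₀=2 kN·m at a=48/5 m (b=L-a=32/5):
  θ_4 = (M₀x²/(2L)+C₁)/EI  [x≤a] with C₁=M₀(3b²-L²)/(6L)=-208/75 = (2·4²/(2·16)+(-208/75))/50000 = -133/3750000 rad
Superposition: θ = Σ θ_i = -1371917/33750000 rad ≈ -0.040649 rad

θ(4) = -1371917/33750000 rad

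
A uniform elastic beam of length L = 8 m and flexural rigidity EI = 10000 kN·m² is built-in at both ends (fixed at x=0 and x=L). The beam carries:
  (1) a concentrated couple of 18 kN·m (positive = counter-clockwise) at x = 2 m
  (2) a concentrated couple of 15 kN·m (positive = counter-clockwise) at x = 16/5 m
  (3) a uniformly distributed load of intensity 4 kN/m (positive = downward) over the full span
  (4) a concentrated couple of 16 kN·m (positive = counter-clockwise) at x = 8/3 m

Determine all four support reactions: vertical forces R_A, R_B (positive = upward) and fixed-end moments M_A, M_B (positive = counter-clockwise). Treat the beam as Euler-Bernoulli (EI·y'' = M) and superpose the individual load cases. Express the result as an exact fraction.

R_A = 11471/480 kN, M_A = 2371/120 kN·m, R_B = 3889/480 kN, M_B = -223/40 kN·m

Load 1 — applied couple M₀=18 kN·m at a=2 m (b=L-a=6):
  R_A = 6M₀ab/L³ = 6·18·2·6/8³ = 81/32 kN
  M_A = M₀b(2a-b)/L² = 18·6·(2·2-6)/8² = -27/8 kN·m
  R_B = -6M₀ab/L³ = -6·18·2·6/8³ = -81/32 kN
  M_B = M₀a(2b-a)/L² = 18·2·(2·6-2)/8² = 45/8 kN·m
Load 2 — applied couple M₀=15 kN·m at a=16/5 m (b=L-a=24/5):
  R_A = 6M₀ab/L³ = 6·15·(16/5)·(24/5)/8³ = 27/10 kN
  M_A = M₀b(2a-b)/L² = 15·(24/5)·(2·(16/5)-(24/5))/8² = 9/5 kN·m
  R_B = -6M₀ab/L³ = -6·15·(16/5)·(24/5)/8³ = -27/10 kN
  M_B = M₀a(2b-a)/L² = 15·(16/5)·(2·(24/5)-(16/5))/8² = 24/5 kN·m
Load 3 — uniform load w=4 kN/m over full span:
  R_A = wL/2 = 4·8/2 = 16 kN
  M_A = wL²/12 = 4·8²/12 = 64/3 kN·m
  R_B = wL/2 = 4·8/2 = 16 kN
  M_B = -wL²/12 = -4·8²/12 = -64/3 kN·m
Load 4 — applied couple M₀=16 kN·m at a=8/3 m (b=L-a=16/3):
  R_A = 6M₀ab/L³ = 6·16·(8/3)·(16/3)/8³ = 8/3 kN
  M_A = M₀b(2a-b)/L² = 16·(16/3)·(2·(8/3)-(16/3))/8² = 0 kN·m
  R_B = -6M₀ab/L³ = -6·16·(8/3)·(16/3)/8³ = -8/3 kN
  M_B = M₀a(2b-a)/L² = 16·(8/3)·(2·(16/3)-(8/3))/8² = 16/3 kN·m
Superposition: R_A = 11471/480 kN, M_A = 2371/120 kN·m, R_B = 3889/480 kN, M_B = -223/40 kN·m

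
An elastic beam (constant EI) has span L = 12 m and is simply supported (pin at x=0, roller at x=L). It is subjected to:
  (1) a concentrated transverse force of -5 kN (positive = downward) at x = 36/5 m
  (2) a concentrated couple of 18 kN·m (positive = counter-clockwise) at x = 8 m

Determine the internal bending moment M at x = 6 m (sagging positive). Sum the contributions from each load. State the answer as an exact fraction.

M(6) = -3 kN·m

Load 1 — point force P=-5 kN at a=36/5 m (b=L-a=24/5):
  M_1 = Pbx/L  [x≤a] = (-5)·(24/5)·6/12 = -12 kN·m
Load 2 — applied couple M₀=18 kN·m at a=8 m (b=L-a=4):
  M_2 = M₀x/L  [x≤a] = 18·6/12 = 9 kN·m
Superposition: M = Σ M_i = -3 kN·m ≈ -3.000000 kN·m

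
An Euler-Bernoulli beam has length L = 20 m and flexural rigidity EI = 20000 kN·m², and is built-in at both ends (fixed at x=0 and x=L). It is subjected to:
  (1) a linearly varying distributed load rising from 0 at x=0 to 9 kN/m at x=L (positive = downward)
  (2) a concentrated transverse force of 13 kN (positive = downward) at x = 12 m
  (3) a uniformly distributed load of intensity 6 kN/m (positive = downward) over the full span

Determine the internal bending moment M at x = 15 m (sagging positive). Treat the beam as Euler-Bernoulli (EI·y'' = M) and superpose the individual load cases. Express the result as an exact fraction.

M(15) = 12311/200 kN·m

Load 1 — triangular load w₀=9 kN/m (0→w₀ over full span):
  M_1 = 3w₀Lx/20 - w₀L²/30 - w₀x³/(6L) = 3·9·20·15/20 - 9·20²/30 - 9·15³/(6·20) = 255/8 kN·m
Load 2 — point force P=13 kN at a=12 m (b=L-a=8):
  M_2 = Pa²(a+3b)(L-x)/L³ - Pa²b/L²  [x>a] = 13·12²·(12+3·8)·(20-15)/20³ - 13·12²·8/20² = 117/25 kN·m
Load 3 — uniform load w=6 kN/m over full span:
  M_3 = wLx/2 - wL²/12 - wx²/2 = 6·20·15/2 - 6·20²/12 - 6·15²/2 = 25 kN·m
Superposition: M = Σ M_i = 12311/200 kN·m ≈ 61.555000 kN·m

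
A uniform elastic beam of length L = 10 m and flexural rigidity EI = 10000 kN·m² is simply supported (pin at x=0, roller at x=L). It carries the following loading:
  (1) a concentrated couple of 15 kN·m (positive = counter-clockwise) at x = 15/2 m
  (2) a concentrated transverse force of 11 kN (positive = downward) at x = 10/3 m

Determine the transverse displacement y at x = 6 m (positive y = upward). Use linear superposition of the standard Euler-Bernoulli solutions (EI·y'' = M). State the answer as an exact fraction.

y(6) = -159439/6480000 m

Load 1 — applied couple M₀=15 kN·m at a=15/2 m (b=L-a=5/2):
  y_1 = (M₀x³/(6L)+C₁x)/EI  [x≤a] with C₁=M₀(3b²-L²)/(6L)=-325/16 = (15·6³/(6·10)+(-325/16)·6)/10000 = -543/80000 m
Load 2 — point force P=11 kN at a=10/3 m (b=L-a=20/3):
  y_2 = -Pa(L-x)(2Lx-a²-x²)/(6LEI)  [x>a] = -11·(10/3)·(10-6)·(2·10·6-(10/3)²-6²)/(6·10·10000) = -902/50625 m
Superposition: y = Σ y_i = -159439/6480000 m ≈ -0.024605 m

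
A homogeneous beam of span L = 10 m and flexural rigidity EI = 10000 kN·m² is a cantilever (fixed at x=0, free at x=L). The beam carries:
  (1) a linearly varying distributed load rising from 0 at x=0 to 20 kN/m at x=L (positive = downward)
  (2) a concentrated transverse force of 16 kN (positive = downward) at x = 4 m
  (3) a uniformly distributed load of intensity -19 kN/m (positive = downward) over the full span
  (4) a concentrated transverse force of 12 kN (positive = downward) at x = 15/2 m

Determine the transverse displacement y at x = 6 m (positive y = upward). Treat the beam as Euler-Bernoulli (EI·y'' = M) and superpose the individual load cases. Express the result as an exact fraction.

y(6) = 7283/75000 m

Load 1 — triangular load w₀=20 kN/m (0→w₀ over full span):
  y_1 = (w₀Lx³/12-w₀L²x²/6-w₀x⁵/(120L))/EI = (20·10·6³/12-20·10²·6²/6-20·6⁵/(120·10))/10000 = -5331/6250 m
Load 2 — point force P=16 kN at a=4 m (b=L-a=6):
  y_2 = -Pa²(3x-a)/(6EI)  [x>a] = -16·4²·(3·6-4)/(6·10000) = -112/1875 m
Load 3 — uniform load w=-19 kN/m over full span:
  y_3 = -wx²(x²-4Lx+6L²)/(24EI) = -(-19)·6²·(6²-4·10·6+6·10²)/(24·10000) = 5643/5000 m
Load 4 — point force P=12 kN at a=15/2 m (b=L-a=5/2):
  y_4 = -Px²(3a-x)/(6EI)  [x≤a] = -12·6²·(3·(15/2)-6)/(6·10000) = -297/2500 m
Superposition: y = Σ y_i = 7283/75000 m ≈ 0.097107 m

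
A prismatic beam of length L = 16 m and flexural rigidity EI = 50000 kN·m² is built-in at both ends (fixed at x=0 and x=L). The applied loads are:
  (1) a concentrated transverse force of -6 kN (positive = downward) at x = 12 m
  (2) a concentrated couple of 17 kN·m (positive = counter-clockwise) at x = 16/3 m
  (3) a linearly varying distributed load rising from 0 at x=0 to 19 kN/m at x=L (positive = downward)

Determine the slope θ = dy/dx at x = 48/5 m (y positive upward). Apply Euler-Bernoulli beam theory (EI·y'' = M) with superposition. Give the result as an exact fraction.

Load 1 — point force P=-6 kN at a=12 m (b=L-a=4):
  θ_1 = -Pb²x(2aL-(3a+b)x)/(2L³EI)  [x≤a] = -(-6)·4²·(48/5)·(2·12·16-(3·12+4)·(48/5))/(2·16³·50000) = 0 rad
Load 2 — applied couple M₀=17 kN·m at a=16/3 m (b=L-a=32/3):
  θ_2 = (R_Ax²/2 - M_Ax - M₀(x-a))/EI  [x>a] with R_A=17/12, M_A=0 = ((17/12)·(48/5)²/2 - 0·(48/5) - 17·((48/5)-(16/3)))/50000 = -34/234375 rad
Load 3 — triangular load w₀=19 kN/m (0→w₀ over full span):
  θ_3 = -w₀(2x(L-x)(L-2x)(x+2L)+x²(L-x)²)/(120LEI) = -19·(2·(48/5)·(16-(48/5))·(16-2·(48/5))·((48/5)+2·16)+(48/5)²·(16-(48/5))²)/(120·16·50000) = 4864/1953125 rad
Superposition: θ = Σ θ_i = 13742/5859375 rad ≈ 0.002345 rad

θ(48/5) = 13742/5859375 rad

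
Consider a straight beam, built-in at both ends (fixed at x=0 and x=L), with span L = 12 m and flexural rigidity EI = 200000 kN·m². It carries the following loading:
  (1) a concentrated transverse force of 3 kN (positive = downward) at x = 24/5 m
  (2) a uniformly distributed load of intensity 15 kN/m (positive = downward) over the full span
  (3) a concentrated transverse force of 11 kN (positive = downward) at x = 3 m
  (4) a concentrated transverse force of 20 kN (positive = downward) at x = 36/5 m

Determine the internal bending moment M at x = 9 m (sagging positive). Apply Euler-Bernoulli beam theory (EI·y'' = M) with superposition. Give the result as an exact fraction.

Load 1 — point force P=3 kN at a=24/5 m (b=L-a=36/5):
  M_1 = Pa²(a+3b)(L-x)/L³ - Pa²b/L²  [x>a] = 3·(24/5)²·((24/5)+3·(36/5))·(12-9)/12³ - 3·(24/5)²·(36/5)/12² = -36/125 kN·m
Load 2 — uniform load w=15 kN/m over full span:
  M_2 = wLx/2 - wL²/12 - wx²/2 = 15·12·9/2 - 15·12²/12 - 15·9²/2 = 45/2 kN·m
Load 3 — point force P=11 kN at a=3 m (b=L-a=9):
  M_3 = Pa²(a+3b)(L-x)/L³ - Pa²b/L²  [x>a] = 11·3²·(3+3·9)·(12-9)/12³ - 11·3²·9/12² = -33/32 kN·m
Load 4 — point force P=20 kN at a=36/5 m (b=L-a=24/5):
  M_4 = Pa²(a+3b)(L-x)/L³ - Pa²b/L²  [x>a] = 20·(36/5)²·((36/5)+3·(24/5))·(12-9)/12³ - 20·(36/5)²·(24/5)/12² = 108/25 kN·m
Superposition: M = Σ M_i = 102003/4000 kN·m ≈ 25.500750 kN·m

M(9) = 102003/4000 kN·m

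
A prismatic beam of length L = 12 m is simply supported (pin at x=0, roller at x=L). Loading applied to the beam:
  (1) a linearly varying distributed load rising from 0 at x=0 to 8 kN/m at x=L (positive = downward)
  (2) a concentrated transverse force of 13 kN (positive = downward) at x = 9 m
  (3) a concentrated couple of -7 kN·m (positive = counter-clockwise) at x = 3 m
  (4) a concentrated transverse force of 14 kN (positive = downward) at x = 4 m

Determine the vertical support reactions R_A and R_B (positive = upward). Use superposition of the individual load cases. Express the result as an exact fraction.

R_A = 28 kN, R_B = 47 kN

Load 1 — triangular load w₀=8 kN/m (0→w₀ over full span):
  R_A = w₀L/6 = 8·12/6 = 16 kN
  R_B = w₀L/3 = 8·12/3 = 32 kN
Load 2 — point force P=13 kN at a=9 m (b=L-a=3):
  R_A = Pb/L = 13·3/12 = 13/4 kN
  R_B = Pa/L = 13·9/12 = 39/4 kN
Load 3 — applied couple M₀=-7 kN·m at a=3 m (b=L-a=9):
  R_A = M₀/L = (-7)/12 = -7/12 kN
  R_B = -M₀/L = -(-7)/12 = 7/12 kN
Load 4 — point force P=14 kN at a=4 m (b=L-a=8):
  R_A = Pb/L = 14·8/12 = 28/3 kN
  R_B = Pa/L = 14·4/12 = 14/3 kN
Superposition: R_A = 28 kN, R_B = 47 kN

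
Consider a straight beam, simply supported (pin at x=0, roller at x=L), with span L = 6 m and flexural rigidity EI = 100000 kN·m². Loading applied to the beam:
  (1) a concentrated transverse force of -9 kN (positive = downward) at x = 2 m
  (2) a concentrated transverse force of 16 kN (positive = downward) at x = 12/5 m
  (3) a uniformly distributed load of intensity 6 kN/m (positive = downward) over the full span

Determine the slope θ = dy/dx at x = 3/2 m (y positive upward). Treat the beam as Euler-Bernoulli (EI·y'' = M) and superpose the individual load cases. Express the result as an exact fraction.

θ(3/2) = -49939/100000000 rad

Load 1 — point force P=-9 kN at a=2 m (b=L-a=4):
  θ_1 = -Pb(L²-b²-3x²)/(6LEI)  [x≤a] = -(-9)·4·(6²-4²-3·(3/2)²)/(6·6·100000) = 53/400000 rad
Load 2 — point force P=16 kN at a=12/5 m (b=L-a=18/5):
  θ_2 = -Pb(L²-b²-3x²)/(6LEI)  [x≤a] = -16·(18/5)·(6²-(18/5)²-3·(3/2)²)/(6·6·100000) = -1629/6250000 rad
Load 3 — uniform load w=6 kN/m over full span:
  θ_3 = -w(L³-6Lx²+4x³)/(24EI) = -6·(6³-6·6·(3/2)²+4·(3/2)³)/(24·100000) = -297/800000 rad
Superposition: θ = Σ θ_i = -49939/100000000 rad ≈ -0.000499 rad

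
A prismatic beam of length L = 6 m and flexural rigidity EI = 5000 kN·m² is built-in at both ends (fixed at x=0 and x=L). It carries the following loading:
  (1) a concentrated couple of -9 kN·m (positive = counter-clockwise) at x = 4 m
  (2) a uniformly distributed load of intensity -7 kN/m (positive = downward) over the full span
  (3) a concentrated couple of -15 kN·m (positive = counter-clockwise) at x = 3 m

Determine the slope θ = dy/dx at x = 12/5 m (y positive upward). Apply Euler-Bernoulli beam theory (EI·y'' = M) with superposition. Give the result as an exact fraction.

Load 1 — applied couple M₀=-9 kN·m at a=4 m (b=L-a=2):
  θ_1 = (R_Ax²/2 - M_Ax)/EI  [x≤a] with R_A=-2, M_A=-3 = ((-2)·(12/5)²/2 - (-3)·(12/5))/5000 = 9/31250 rad
Load 2 — uniform load w=-7 kN/m over full span:
  θ_2 = -wx(L-x)(L-2x)/(12EI) = -(-7)·(12/5)·(6-(12/5))·(6-2·(12/5))/(12·5000) = 189/156250 rad
Load 3 — applied couple M₀=-15 kN·m at a=3 m (b=L-a=3):
  θ_3 = (R_Ax²/2 - M_Ax)/EI  [x≤a] with R_A=-15/4, M_A=-15/4 = ((-15/4)·(12/5)²/2 - (-15/4)·(12/5))/5000 = -9/25000 rad
Superposition: θ = Σ θ_i = 711/625000 rad ≈ 0.001138 rad

θ(12/5) = 711/625000 rad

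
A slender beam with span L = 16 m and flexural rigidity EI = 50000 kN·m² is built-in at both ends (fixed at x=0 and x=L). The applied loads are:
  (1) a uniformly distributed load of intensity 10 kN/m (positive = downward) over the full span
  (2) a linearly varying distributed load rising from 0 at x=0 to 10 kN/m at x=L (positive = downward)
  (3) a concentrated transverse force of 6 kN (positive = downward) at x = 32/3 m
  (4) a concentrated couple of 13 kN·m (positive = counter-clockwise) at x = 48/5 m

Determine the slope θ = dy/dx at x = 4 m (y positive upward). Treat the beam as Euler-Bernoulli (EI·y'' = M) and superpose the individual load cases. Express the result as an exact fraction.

Load 1 — uniform load w=10 kN/m over full span:
  θ_1 = -wx(L-x)(L-2x)/(12EI) = -10·4·(16-4)·(16-2·4)/(12·50000) = -4/625 rad
Load 2 — triangular load w₀=10 kN/m (0→w₀ over full span):
  θ_2 = -w₀(2x(L-x)(L-2x)(x+2L)+x²(L-x)²)/(120LEI) = -10·(2·4·(16-4)·(16-2·4)·(4+2·16)+4²·(16-4)²)/(120·16·50000) = -39/12500 rad
Load 3 — point force P=6 kN at a=32/3 m (b=L-a=16/3):
  θ_3 = -Pb²x(2aL-(3a+b)x)/(2L³EI)  [x≤a] = -6·(16/3)²·4·(2·(32/3)·16-(3·(32/3)+(16/3))·4)/(2·16³·50000) = -1/3125 rad
Load 4 — applied couple M₀=13 kN·m at a=48/5 m (b=L-a=32/5):
  θ_4 = (R_Ax²/2 - M_Ax)/EI  [x≤a] with R_A=117/100, M_A=104/25 = ((117/100)·4²/2 - (104/25)·4)/50000 = -91/625000 rad
Superposition: θ = Σ θ_i = -6241/625000 rad ≈ -0.009986 rad

θ(4) = -6241/625000 rad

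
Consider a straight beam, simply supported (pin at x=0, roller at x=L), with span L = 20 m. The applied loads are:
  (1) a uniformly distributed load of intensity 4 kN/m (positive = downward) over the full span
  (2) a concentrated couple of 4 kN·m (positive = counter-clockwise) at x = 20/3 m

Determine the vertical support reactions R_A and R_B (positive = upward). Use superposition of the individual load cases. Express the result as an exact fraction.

R_A = 201/5 kN, R_B = 199/5 kN

Load 1 — uniform load w=4 kN/m over full span:
  R_A = wL/2 = 4·20/2 = 40 kN
  R_B = wL/2 = 4·20/2 = 40 kN
Load 2 — applied couple M₀=4 kN·m at a=20/3 m (b=L-a=40/3):
  R_A = M₀/L = 4/20 = 1/5 kN
  R_B = -M₀/L = -4/20 = -1/5 kN
Superposition: R_A = 201/5 kN, R_B = 199/5 kN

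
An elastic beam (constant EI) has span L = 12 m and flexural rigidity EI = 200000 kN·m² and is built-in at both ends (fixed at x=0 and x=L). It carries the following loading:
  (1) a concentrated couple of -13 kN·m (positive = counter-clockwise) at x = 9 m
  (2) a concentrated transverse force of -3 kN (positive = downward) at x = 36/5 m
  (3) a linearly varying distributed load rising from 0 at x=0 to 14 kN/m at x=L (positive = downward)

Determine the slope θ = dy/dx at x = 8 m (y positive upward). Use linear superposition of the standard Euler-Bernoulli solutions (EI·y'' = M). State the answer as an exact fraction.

θ(8) = 130511/450000000 rad

Load 1 — applied couple M₀=-13 kN·m at a=9 m (b=L-a=3):
  θ_1 = (R_Ax²/2 - M_Ax)/EI  [x≤a] with R_A=-39/32, M_A=-65/16 = ((-39/32)·8²/2 - (-65/16)·8)/200000 = -13/400000 rad
Load 2 — point force P=-3 kN at a=36/5 m (b=L-a=24/5):
  θ_2 = Pa²(L-x)(2bL-(3b+a)(L-x))/(2L³EI)  [x>a] = (-3)·(36/5)²·(12-8)·(2·(24/5)·12-(3·(24/5)+(36/5))·(12-8))/(2·12³·200000) = -81/3125000 rad
Load 3 — triangular load w₀=14 kN/m (0→w₀ over full span):
  θ_3 = -w₀(2x(L-x)(L-2x)(x+2L)+x²(L-x)²)/(120LEI) = -14·(2·8·(12-8)·(12-2·8)·(8+2·12)+8²·(12-8)²)/(120·12·200000) = 49/140625 rad
Superposition: θ = Σ θ_i = 130511/450000000 rad ≈ 0.000290 rad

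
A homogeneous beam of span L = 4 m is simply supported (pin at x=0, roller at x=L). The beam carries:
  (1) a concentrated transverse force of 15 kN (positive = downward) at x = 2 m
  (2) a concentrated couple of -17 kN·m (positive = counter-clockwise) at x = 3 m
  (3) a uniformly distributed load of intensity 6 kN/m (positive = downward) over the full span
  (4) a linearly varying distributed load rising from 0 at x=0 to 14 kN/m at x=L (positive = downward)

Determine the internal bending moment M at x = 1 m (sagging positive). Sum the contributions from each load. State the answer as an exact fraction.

M(1) = 21 kN·m

Load 1 — point force P=15 kN at a=2 m (b=L-a=2):
  M_1 = Pbx/L  [x≤a] = 15·2·1/4 = 15/2 kN·m
Load 2 — applied couple M₀=-17 kN·m at a=3 m (b=L-a=1):
  M_2 = M₀x/L  [x≤a] = (-17)·1/4 = -17/4 kN·m
Load 3 — uniform load w=6 kN/m over full span:
  M_3 = wx(L-x)/2 = 6·1·(4-1)/2 = 9 kN·m
Load 4 — triangular load w₀=14 kN/m (0→w₀ over full span):
  M_4 = w₀Lx/6 - w₀x³/(6L) = 14·4·1/6 - 14·1³/(6·4) = 35/4 kN·m
Superposition: M = Σ M_i = 21 kN·m ≈ 21.000000 kN·m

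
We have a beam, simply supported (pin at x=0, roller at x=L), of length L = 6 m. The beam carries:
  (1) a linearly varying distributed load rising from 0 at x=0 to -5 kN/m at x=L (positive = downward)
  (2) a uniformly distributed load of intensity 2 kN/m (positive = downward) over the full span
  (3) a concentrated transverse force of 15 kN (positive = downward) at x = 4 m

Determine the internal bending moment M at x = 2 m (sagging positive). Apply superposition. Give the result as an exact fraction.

Load 1 — triangular load w₀=-5 kN/m (0→w₀ over full span):
  M_1 = w₀Lx/6 - w₀x³/(6L) = (-5)·6·2/6 - (-5)·2³/(6·6) = -80/9 kN·m
Load 2 — uniform load w=2 kN/m over full span:
  M_2 = wx(L-x)/2 = 2·2·(6-2)/2 = 8 kN·m
Load 3 — point force P=15 kN at a=4 m (b=L-a=2):
  M_3 = Pbx/L  [x≤a] = 15·2·2/6 = 10 kN·m
Superposition: M = Σ M_i = 82/9 kN·m ≈ 9.111111 kN·m

M(2) = 82/9 kN·m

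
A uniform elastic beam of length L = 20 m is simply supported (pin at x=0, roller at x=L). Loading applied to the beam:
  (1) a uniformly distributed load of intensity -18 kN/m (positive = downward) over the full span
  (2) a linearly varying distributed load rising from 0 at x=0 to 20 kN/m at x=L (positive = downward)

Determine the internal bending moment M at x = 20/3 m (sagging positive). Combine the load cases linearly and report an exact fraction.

Load 1 — uniform load w=-18 kN/m over full span:
  M_1 = wx(L-x)/2 = (-18)·(20/3)·(20-(20/3))/2 = -800 kN·m
Load 2 — triangular load w₀=20 kN/m (0→w₀ over full span):
  M_2 = w₀Lx/6 - w₀x³/(6L) = 20·20·(20/3)/6 - 20·(20/3)³/(6·20) = 32000/81 kN·m
Superposition: M = Σ M_i = -32800/81 kN·m ≈ -404.938272 kN·m

M(20/3) = -32800/81 kN·m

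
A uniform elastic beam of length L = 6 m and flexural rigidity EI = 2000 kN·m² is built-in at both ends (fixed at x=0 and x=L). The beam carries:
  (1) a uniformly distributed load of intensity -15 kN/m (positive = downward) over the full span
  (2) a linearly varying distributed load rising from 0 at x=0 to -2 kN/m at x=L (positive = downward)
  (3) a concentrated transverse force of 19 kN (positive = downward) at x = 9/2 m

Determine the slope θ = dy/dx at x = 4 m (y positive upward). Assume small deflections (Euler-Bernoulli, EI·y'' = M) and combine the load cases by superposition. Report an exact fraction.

θ(4) = -6793/720000 rad

Load 1 — uniform load w=-15 kN/m over full span:
  θ_1 = -wx(L-x)(L-2x)/(12EI) = -(-15)·4·(6-4)·(6-2·4)/(12·2000) = -1/100 rad
Load 2 — triangular load w₀=-2 kN/m (0→w₀ over full span):
  θ_2 = -w₀(2x(L-x)(L-2x)(x+2L)+x²(L-x)²)/(120LEI) = -(-2)·(2·4·(6-4)·(6-2·4)·(4+2·6)+4²·(6-4)²)/(120·6·2000) = -7/11250 rad
Load 3 — point force P=19 kN at a=9/2 m (b=L-a=3/2):
  θ_3 = -Pb²x(2aL-(3a+b)x)/(2L³EI)  [x≤a] = -19·(3/2)²·4·(2·(9/2)·6-(3·(9/2)+(3/2))·4)/(2·6³·2000) = 19/16000 rad
Superposition: θ = Σ θ_i = -6793/720000 rad ≈ -0.009435 rad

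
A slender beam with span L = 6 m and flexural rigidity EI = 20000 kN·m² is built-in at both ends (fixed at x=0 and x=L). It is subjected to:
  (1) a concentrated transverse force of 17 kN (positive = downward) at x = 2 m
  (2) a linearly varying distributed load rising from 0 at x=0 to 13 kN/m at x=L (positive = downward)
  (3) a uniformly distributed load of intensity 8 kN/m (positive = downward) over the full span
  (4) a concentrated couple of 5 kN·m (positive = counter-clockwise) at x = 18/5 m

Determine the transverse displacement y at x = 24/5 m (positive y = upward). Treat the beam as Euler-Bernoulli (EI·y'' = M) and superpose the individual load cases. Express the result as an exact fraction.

y(24/5) = -590797/468750000 m

Load 1 — point force P=17 kN at a=2 m (b=L-a=4):
  y_1 = -Pa²(L-x)²(3bL-(3b+a)(L-x))/(6L³EI)  [x>a] = -17·2²·(6-(24/5))²·(3·4·6-(3·4+2)·(6-(24/5)))/(6·6³·20000) = -391/1875000 m
Load 2 — triangular load w₀=13 kN/m (0→w₀ over full span):
  y_2 = -w₀x²(L-x)²(x+2L)/(120LEI) = -13·(24/5)²·(6-(24/5))²·((24/5)+2·6)/(120·6·20000) = -4914/9765625 m
Load 3 — uniform load w=8 kN/m over full span:
  y_3 = -wx²(L-x)²/(24EI) = -8·(24/5)²·(6-(24/5))²/(24·20000) = -216/390625 m
Load 4 — applied couple M₀=5 kN·m at a=18/5 m (b=L-a=12/5):
  y_4 = (R_Ax³/6 - M_Ax²/2 - M₀(x-a)²/2)/EI  [x>a] with R_A=6/5, M_A=8/5 = ((6/5)·(24/5)³/6 - (8/5)·(24/5)²/2 - 5·((24/5)-(18/5))²/2)/20000 = 27/6250000 m
Superposition: y = Σ y_i = -590797/468750000 m ≈ -0.001260 m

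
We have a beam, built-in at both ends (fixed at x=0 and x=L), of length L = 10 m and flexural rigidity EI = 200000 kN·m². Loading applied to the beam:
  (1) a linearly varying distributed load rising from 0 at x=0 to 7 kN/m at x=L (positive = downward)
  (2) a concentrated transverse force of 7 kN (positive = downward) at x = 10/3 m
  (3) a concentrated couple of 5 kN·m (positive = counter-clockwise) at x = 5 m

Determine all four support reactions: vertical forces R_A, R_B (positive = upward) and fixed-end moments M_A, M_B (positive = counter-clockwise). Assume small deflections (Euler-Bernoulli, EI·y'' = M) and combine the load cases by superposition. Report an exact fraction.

Load 1 — triangular load w₀=7 kN/m (0→w₀ over full span):
  R_A = 3w₀L/20 = 3·7·10/20 = 21/2 kN
  M_A = w₀L²/30 = 7·10²/30 = 70/3 kN·m
  R_B = 7w₀L/20 = 7·7·10/20 = 49/2 kN
  M_B = -w₀L²/20 = -7·10²/20 = -35 kN·m
Load 2 — point force P=7 kN at a=10/3 m (b=L-a=20/3):
  R_A = Pb²(3a+b)/L³ = 7·(20/3)²·(3·(10/3)+(20/3))/10³ = 140/27 kN
  M_A = Pab²/L² = 7·(10/3)·(20/3)²/10² = 280/27 kN·m
  R_B = Pa²(a+3b)/L³ = 7·(10/3)²·((10/3)+3·(20/3))/10³ = 49/27 kN
  M_B = -Pa²b/L² = -7·(10/3)²·(20/3)/10² = -140/27 kN·m
Load 3 — applied couple M₀=5 kN·m at a=5 m (b=L-a=5):
  R_A = 6M₀ab/L³ = 6·5·5·5/10³ = 3/4 kN
  M_A = M₀b(2a-b)/L² = 5·5·(2·5-5)/10² = 5/4 kN·m
  R_B = -6M₀ab/L³ = -6·5·5·5/10³ = -3/4 kN
  M_B = M₀a(2b-a)/L² = 5·5·(2·5-5)/10² = 5/4 kN·m
Superposition: R_A = 1775/108 kN, M_A = 3775/108 kN·m, R_B = 2761/108 kN, M_B = -4205/108 kN·m

R_A = 1775/108 kN, M_A = 3775/108 kN·m, R_B = 2761/108 kN, M_B = -4205/108 kN·m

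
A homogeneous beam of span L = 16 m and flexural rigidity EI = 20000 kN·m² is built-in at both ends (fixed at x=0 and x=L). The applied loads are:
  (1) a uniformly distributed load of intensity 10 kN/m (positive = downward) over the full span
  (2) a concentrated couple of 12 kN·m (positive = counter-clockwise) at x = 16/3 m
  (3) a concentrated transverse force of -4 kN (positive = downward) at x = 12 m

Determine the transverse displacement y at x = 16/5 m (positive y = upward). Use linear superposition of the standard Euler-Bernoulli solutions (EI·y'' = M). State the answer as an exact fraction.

Load 1 — uniform load w=10 kN/m over full span:
  y_1 = -wx²(L-x)²/(24EI) = -10·(16/5)²·(16-(16/5))²/(24·20000) = -8192/234375 m
Load 2 — applied couple M₀=12 kN·m at a=16/3 m (b=L-a=32/3):
  y_2 = (R_Ax³/6 - M_Ax²/2)/EI  [x≤a] with R_A=1, M_A=0 = (1·(16/5)³/6 - 0·(16/5)²/2)/20000 = 64/234375 m
Load 3 — point force P=-4 kN at a=12 m (b=L-a=4):
  y_3 = -Pb²x²(3aL-(3a+b)x)/(6L³EI)  [x≤a] = -(-4)·4²·(16/5)²·(3·12·16-(3·12+4)·(16/5))/(6·16³·20000) = 28/46875 m
Superposition: y = Σ y_i = -7988/234375 m ≈ -0.034082 m

y(16/5) = -7988/234375 m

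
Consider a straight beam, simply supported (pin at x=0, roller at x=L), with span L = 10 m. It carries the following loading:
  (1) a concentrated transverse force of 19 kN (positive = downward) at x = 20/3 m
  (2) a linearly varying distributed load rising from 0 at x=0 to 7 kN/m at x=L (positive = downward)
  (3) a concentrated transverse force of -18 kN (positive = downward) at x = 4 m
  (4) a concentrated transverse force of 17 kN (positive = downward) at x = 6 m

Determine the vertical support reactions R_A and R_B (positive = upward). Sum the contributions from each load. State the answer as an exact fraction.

R_A = 14 kN, R_B = 39 kN

Load 1 — point force P=19 kN at a=20/3 m (b=L-a=10/3):
  R_A = Pb/L = 19·(10/3)/10 = 19/3 kN
  R_B = Pa/L = 19·(20/3)/10 = 38/3 kN
Load 2 — triangular load w₀=7 kN/m (0→w₀ over full span):
  R_A = w₀L/6 = 7·10/6 = 35/3 kN
  R_B = w₀L/3 = 7·10/3 = 70/3 kN
Load 3 — point force P=-18 kN at a=4 m (b=L-a=6):
  R_A = Pb/L = (-18)·6/10 = -54/5 kN
  R_B = Pa/L = (-18)·4/10 = -36/5 kN
Load 4 — point force P=17 kN at a=6 m (b=L-a=4):
  R_A = Pb/L = 17·4/10 = 34/5 kN
  R_B = Pa/L = 17·6/10 = 51/5 kN
Superposition: R_A = 14 kN, R_B = 39 kN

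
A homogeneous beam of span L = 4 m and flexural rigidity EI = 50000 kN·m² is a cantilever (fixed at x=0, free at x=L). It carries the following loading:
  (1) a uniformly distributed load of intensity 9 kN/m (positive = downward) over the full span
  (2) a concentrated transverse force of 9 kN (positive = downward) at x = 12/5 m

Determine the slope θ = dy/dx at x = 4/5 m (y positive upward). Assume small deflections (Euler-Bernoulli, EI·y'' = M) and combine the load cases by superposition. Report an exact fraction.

Load 1 — uniform load w=9 kN/m over full span:
  θ_1 = -wx(x²-3Lx+3L²)/(6EI) = -9·(4/5)·((4/5)²-3·4·(4/5)+3·4²)/(6·50000) = -366/390625 rad
Load 2 — point force P=9 kN at a=12/5 m (b=L-a=8/5):
  θ_2 = -Px(2a-x)/(2EI)  [x≤a] = -9·(4/5)·(2·(12/5)-(4/5))/(2·50000) = -9/31250 rad
Superposition: θ = Σ θ_i = -957/781250 rad ≈ -0.001225 rad

θ(4/5) = -957/781250 rad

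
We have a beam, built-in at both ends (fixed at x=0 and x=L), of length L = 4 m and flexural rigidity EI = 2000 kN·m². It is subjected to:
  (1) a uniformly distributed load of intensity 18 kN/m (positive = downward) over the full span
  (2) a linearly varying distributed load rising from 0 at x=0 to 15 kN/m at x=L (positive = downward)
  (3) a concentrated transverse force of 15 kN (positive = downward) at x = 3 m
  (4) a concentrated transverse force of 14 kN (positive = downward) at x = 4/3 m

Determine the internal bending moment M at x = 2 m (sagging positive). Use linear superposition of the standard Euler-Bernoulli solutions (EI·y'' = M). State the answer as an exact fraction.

Load 1 — uniform load w=18 kN/m over full span:
  M_1 = wLx/2 - wL²/12 - wx²/2 = 18·4·2/2 - 18·4²/12 - 18·2²/2 = 12 kN·m
Load 2 — triangular load w₀=15 kN/m (0→w₀ over full span):
  M_2 = 3w₀Lx/20 - w₀L²/30 - w₀x³/(6L) = 3·15·4·2/20 - 15·4²/30 - 15·2³/(6·4) = 5 kN·m
Load 3 — point force P=15 kN at a=3 m (b=L-a=1):
  M_3 = Pb²(3a+b)x/L³ - Pab²/L²  [x≤a] = 15·1²·(3·3+1)·2/4³ - 15·3·1²/4² = 15/8 kN·m
Load 4 — point force P=14 kN at a=4/3 m (b=L-a=8/3):
  M_4 = Pa²(a+3b)(L-x)/L³ - Pa²b/L²  [x>a] = 14·(4/3)²·((4/3)+3·(8/3))·(4-2)/4³ - 14·(4/3)²·(8/3)/4² = 28/9 kN·m
Superposition: M = Σ M_i = 1583/72 kN·m ≈ 21.986111 kN·m

M(2) = 1583/72 kN·m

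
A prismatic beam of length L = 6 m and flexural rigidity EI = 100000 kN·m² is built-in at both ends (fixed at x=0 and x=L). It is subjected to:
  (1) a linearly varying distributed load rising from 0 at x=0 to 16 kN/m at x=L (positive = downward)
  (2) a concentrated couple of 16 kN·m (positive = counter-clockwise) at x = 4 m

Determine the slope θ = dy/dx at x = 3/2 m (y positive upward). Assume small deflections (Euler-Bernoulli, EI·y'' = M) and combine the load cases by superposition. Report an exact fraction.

θ(3/2) = -1373/8000000 rad

Load 1 — triangular load w₀=16 kN/m (0→w₀ over full span):
  θ_1 = -w₀(2x(L-x)(L-2x)(x+2L)+x²(L-x)²)/(120LEI) = -16·(2·(3/2)·(6-(3/2))·(6-2·(3/2))·((3/2)+2·6)+(3/2)²·(6-(3/2))²)/(120·6·100000) = -1053/8000000 rad
Load 2 — applied couple M₀=16 kN·m at a=4 m (b=L-a=2):
  θ_2 = (R_Ax²/2 - M_Ax)/EI  [x≤a] with R_A=32/9, M_A=16/3 = ((32/9)·(3/2)²/2 - (16/3)·(3/2))/100000 = -1/25000 rad
Superposition: θ = Σ θ_i = -1373/8000000 rad ≈ -0.000172 rad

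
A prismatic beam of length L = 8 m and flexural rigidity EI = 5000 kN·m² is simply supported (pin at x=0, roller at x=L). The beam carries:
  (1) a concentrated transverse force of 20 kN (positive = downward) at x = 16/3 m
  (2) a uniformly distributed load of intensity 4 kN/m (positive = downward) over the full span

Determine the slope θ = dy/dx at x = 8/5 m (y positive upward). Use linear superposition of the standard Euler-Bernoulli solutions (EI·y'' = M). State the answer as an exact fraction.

θ(8/5) = -154736/6328125 rad

Load 1 — point force P=20 kN at a=16/3 m (b=L-a=8/3):
  θ_1 = -Pb(L²-b²-3x²)/(6LEI)  [x≤a] = -20·(8/3)·(8²-(8/3)²-3·(8/5)²)/(6·8·5000) = -2768/253125 rad
Load 2 — uniform load w=4 kN/m over full span:
  θ_2 = -w(L³-6Lx²+4x³)/(24EI) = -4·(8³-6·8·(8/5)²+4·(8/5)³)/(24·5000) = -1056/78125 rad
Superposition: θ = Σ θ_i = -154736/6328125 rad ≈ -0.024452 rad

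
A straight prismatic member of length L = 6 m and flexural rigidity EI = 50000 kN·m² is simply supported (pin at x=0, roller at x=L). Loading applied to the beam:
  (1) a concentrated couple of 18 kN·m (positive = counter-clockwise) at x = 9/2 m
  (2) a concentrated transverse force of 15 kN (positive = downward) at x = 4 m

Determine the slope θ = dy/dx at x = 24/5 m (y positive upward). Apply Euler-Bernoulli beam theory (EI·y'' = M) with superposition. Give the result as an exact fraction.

Load 1 — applied couple M₀=18 kN·m at a=9/2 m (b=L-a=3/2):
  θ_1 = (M₀x²/(2L)-M₀(x-a)+C₁)/EI  [x>a] with C₁=M₀(3b²-L²)/(6L)=-117/8 = (18·(24/5)²/(2·6)-18·((24/5)-(9/2))+(-117/8))/50000 = 2907/10000000 rad
Load 2 — point force P=15 kN at a=4 m (b=L-a=2):
  θ_2 = -Pa(2L²-6Lx+3x²+a²)/(6LEI)  [x>a] = -15·4·(2·6²-6·6·(24/5)+3·(24/5)²+4²)/(6·6·50000) = 49/93750 rad
Superposition: θ = Σ θ_i = 24401/30000000 rad ≈ 0.000813 rad

θ(24/5) = 24401/30000000 rad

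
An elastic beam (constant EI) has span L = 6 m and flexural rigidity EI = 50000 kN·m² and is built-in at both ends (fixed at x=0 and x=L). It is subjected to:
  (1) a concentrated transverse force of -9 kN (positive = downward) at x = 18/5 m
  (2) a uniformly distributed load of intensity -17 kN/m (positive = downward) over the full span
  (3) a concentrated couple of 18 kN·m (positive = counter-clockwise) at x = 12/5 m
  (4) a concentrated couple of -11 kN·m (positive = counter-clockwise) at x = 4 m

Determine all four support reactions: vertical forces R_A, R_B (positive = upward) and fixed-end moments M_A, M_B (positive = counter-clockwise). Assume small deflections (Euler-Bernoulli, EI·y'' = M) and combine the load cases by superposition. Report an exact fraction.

R_A = -58829/1125 kN, M_A = -21634/375 kN·m, R_B = -66046/1125 kN, M_B = 8067/125 kN·m

Load 1 — point force P=-9 kN at a=18/5 m (b=L-a=12/5):
  R_A = Pb²(3a+b)/L³ = (-9)·(12/5)²·(3·(18/5)+(12/5))/6³ = -396/125 kN
  M_A = Pab²/L² = (-9)·(18/5)·(12/5)²/6² = -648/125 kN·m
  R_B = Pa²(a+3b)/L³ = (-9)·(18/5)²·((18/5)+3·(12/5))/6³ = -729/125 kN
  M_B = -Pa²b/L² = -(-9)·(18/5)²·(12/5)/6² = 972/125 kN·m
Load 2 — uniform load w=-17 kN/m over full span:
  R_A = wL/2 = (-17)·6/2 = -51 kN
  M_A = wL²/12 = (-17)·6²/12 = -51 kN·m
  R_B = wL/2 = (-17)·6/2 = -51 kN
  M_B = -wL²/12 = -(-17)·6²/12 = 51 kN·m
Load 3 — applied couple M₀=18 kN·m at a=12/5 m (b=L-a=18/5):
  R_A = 6M₀ab/L³ = 6·18·(12/5)·(18/5)/6³ = 108/25 kN
  M_A = M₀b(2a-b)/L² = 18·(18/5)·(2·(12/5)-(18/5))/6² = 54/25 kN·m
  R_B = -6M₀ab/L³ = -6·18·(12/5)·(18/5)/6³ = -108/25 kN
  M_B = M₀a(2b-a)/L² = 18·(12/5)·(2·(18/5)-(12/5))/6² = 144/25 kN·m
Load 4 — applied couple M₀=-11 kN·m at a=4 m (b=L-a=2):
  R_A = 6M₀ab/L³ = 6·(-11)·4·2/6³ = -22/9 kN
  M_A = M₀b(2a-b)/L² = (-11)·2·(2·4-2)/6² = -11/3 kN·m
  R_B = -6M₀ab/L³ = -6·(-11)·4·2/6³ = 22/9 kN
  M_B = M₀a(2b-a)/L² = (-11)·4·(2·2-4)/6² = 0 kN·m
Superposition: R_A = -58829/1125 kN, M_A = -21634/375 kN·m, R_B = -66046/1125 kN, M_B = 8067/125 kN·m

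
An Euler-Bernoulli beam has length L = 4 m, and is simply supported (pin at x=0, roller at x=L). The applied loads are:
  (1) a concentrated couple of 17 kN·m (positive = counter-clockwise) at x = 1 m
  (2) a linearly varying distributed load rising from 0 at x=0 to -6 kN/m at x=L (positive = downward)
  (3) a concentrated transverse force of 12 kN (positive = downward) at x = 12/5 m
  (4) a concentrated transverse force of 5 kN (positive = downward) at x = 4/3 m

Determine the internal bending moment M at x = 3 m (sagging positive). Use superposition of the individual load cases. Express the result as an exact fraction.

Load 1 — applied couple M₀=17 kN·m at a=1 m (b=L-a=3):
  M_1 = M₀x/L - M₀  [x>a] = 17·3/4 - 17 = -17/4 kN·m
Load 2 — triangular load w₀=-6 kN/m (0→w₀ over full span):
  M_2 = w₀Lx/6 - w₀x³/(6L) = (-6)·4·3/6 - (-6)·3³/(6·4) = -21/4 kN·m
Load 3 — point force P=12 kN at a=12/5 m (b=L-a=8/5):
  M_3 = Pa(L-x)/L  [x>a] = 12·(12/5)·(4-3)/4 = 36/5 kN·m
Load 4 — point force P=5 kN at a=4/3 m (b=L-a=8/3):
  M_4 = Pa(L-x)/L  [x>a] = 5·(4/3)·(4-3)/4 = 5/3 kN·m
Superposition: M = Σ M_i = -19/30 kN·m ≈ -0.633333 kN·m

M(3) = -19/30 kN·m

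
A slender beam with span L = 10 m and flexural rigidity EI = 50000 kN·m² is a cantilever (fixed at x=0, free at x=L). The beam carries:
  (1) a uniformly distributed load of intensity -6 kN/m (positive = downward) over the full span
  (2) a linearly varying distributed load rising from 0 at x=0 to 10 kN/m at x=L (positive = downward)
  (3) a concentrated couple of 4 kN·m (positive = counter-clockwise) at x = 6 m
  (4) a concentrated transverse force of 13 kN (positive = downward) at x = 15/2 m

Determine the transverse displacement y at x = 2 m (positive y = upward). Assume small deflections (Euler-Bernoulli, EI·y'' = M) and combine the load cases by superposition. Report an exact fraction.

Load 1 — uniform load w=-6 kN/m over full span:
  y_1 = -wx²(x²-4Lx+6L²)/(24EI) = -(-6)·2²·(2²-4·10·2+6·10²)/(24·50000) = 131/12500 m
Load 2 — triangular load w₀=10 kN/m (0→w₀ over full span):
  y_2 = (w₀Lx³/12-w₀L²x²/6-w₀x⁵/(120L))/EI = (10·10·2³/12-10·10²·2²/6-10·2⁵/(120·10))/50000 = -2251/187500 m
Load 3 — applied couple M₀=4 kN·m at a=6 m (b=L-a=4):
  y_3 = M₀x²/(2EI)  [x≤a] = 4·2²/(2·50000) = 1/6250 m
Load 4 — point force P=13 kN at a=15/2 m (b=L-a=5/2):
  y_4 = -Px²(3a-x)/(6EI)  [x≤a] = -13·2²·(3·(15/2)-2)/(6·50000) = -533/150000 m
Superposition: y = Σ y_i = -3689/750000 m ≈ -0.004919 m

y(2) = -3689/750000 m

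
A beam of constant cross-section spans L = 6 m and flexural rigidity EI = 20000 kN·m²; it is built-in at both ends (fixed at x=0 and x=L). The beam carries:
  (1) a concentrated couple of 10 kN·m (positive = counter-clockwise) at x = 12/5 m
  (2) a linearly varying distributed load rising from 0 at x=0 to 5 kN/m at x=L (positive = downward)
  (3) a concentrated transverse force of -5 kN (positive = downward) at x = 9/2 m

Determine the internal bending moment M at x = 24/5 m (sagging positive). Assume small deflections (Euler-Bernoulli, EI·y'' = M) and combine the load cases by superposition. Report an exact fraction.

M(24/5) = -227/800 kN·m

Load 1 — applied couple M₀=10 kN·m at a=12/5 m (b=L-a=18/5):
  M_1 = R_Ax - M_A - M₀  [x>a] with R_A=12/5, M_A=6/5 = (12/5)·(24/5) - (6/5) - 10 = 8/25 kN·m
Load 2 — triangular load w₀=5 kN/m (0→w₀ over full span):
  M_2 = 3w₀Lx/20 - w₀L²/30 - w₀x³/(6L) = 3·5·6·(24/5)/20 - 5·6²/30 - 5·(24/5)³/(6·6) = 6/25 kN·m
Load 3 — point force P=-5 kN at a=9/2 m (b=L-a=3/2):
  M_3 = Pa²(a+3b)(L-x)/L³ - Pa²b/L²  [x>a] = (-5)·(9/2)²·((9/2)+3·(3/2))·(6-(24/5))/6³ - (-5)·(9/2)²·(3/2)/6² = -27/32 kN·m
Superposition: M = Σ M_i = -227/800 kN·m ≈ -0.283750 kN·m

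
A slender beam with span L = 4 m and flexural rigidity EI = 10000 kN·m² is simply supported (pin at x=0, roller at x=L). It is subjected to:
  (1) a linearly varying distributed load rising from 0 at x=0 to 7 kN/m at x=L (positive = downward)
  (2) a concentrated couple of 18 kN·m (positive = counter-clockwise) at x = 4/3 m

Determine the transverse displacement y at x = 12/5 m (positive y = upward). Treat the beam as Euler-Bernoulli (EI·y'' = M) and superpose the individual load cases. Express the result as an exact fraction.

y(12/5) = -4652/29296875 m

Load 1 — triangular load w₀=7 kN/m (0→w₀ over full span):
  y_1 = -w₀x(7L⁴-10L²x²+3x⁴)/(360LEI) = -7·(12/5)·(7·4⁴-10·4²·(12/5)²+3·(12/5)⁴)/(360·4·10000) = -33152/29296875 m
Load 2 — applied couple M₀=18 kN·m at a=4/3 m (b=L-a=8/3):
  y_2 = (M₀x³/(6L)-M₀(x-a)²/2+C₁x)/EI  [x>a] with C₁=M₀(3b²-L²)/(6L)=4 = (18·(12/5)³/(6·4)-18·((12/5)-(4/3))²/2+4·(12/5))/10000 = 76/78125 m
Superposition: y = Σ y_i = -4652/29296875 m ≈ -0.000159 m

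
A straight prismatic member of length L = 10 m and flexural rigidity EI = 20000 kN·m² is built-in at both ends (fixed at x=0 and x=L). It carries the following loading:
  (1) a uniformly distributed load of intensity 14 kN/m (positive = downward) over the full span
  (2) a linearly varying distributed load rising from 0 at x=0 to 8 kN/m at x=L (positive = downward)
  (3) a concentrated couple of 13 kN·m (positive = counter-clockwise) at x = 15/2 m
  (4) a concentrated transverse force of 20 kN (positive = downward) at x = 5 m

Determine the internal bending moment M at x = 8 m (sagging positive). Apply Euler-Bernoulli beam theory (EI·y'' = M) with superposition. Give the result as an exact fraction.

Load 1 — uniform load w=14 kN/m over full span:
  M_1 = wLx/2 - wL²/12 - wx²/2 = 14·10·8/2 - 14·10²/12 - 14·8²/2 = -14/3 kN·m
Load 2 — triangular load w₀=8 kN/m (0→w₀ over full span):
  M_2 = 3w₀Lx/20 - w₀L²/30 - w₀x³/(6L) = 3·8·10·8/20 - 8·10²/30 - 8·8³/(6·10) = 16/15 kN·m
Load 3 — applied couple M₀=13 kN·m at a=15/2 m (b=L-a=5/2):
  M_3 = R_Ax - M_A - M₀  [x>a] with R_A=117/80, M_A=65/16 = (117/80)·8 - (65/16) - 13 = -429/80 kN·m
Load 4 — point force P=20 kN at a=5 m (b=L-a=5):
  M_4 = Pa²(a+3b)(L-x)/L³ - Pa²b/L²  [x>a] = 20·5²·(5+3·5)·(10-8)/10³ - 20·5²·5/10² = -5 kN·m
Superposition: M = Σ M_i = -1117/80 kN·m ≈ -13.962500 kN·m

M(8) = -1117/80 kN·m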